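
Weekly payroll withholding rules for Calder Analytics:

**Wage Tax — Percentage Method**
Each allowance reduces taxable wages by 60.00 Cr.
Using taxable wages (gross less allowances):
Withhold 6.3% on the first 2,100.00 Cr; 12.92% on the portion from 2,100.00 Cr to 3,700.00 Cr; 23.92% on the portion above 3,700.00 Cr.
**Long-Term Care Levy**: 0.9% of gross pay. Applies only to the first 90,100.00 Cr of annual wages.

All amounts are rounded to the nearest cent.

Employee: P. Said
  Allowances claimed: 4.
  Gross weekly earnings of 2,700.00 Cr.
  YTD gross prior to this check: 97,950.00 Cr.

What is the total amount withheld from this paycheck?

Wage Tax: taxable = 2,700.00 Cr − 4×60.00 Cr = 2,460.00 Cr
  132.30 Cr + 12.92% × (2,460.00 Cr − 2,100.00 Cr) = 132.30 Cr + 12.92% × 360.00 Cr = 178.81 Cr
Long-Term Care Levy: YTD 97,950.00 Cr ≥ cap 90,100.00 Cr → 0.00 Cr
Total: 178.81 Cr + 0.00 Cr = 178.81 Cr

178.81 Cr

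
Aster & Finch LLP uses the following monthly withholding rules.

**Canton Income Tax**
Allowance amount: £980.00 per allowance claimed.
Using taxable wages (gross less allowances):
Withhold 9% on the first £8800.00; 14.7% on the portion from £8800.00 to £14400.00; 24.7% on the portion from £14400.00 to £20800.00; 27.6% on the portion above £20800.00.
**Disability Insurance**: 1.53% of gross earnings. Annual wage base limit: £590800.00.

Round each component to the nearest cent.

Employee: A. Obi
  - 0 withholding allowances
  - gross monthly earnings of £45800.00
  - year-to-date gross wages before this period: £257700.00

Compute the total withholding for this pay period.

Canton Income Tax: taxable = £45800.00
  £3196.00 + 27.6% × (£45800.00 − £20800.00) = £3196.00 + 27.6% × £25000.00 = £10096.00
Disability Insurance: 1.53% × £45800.00 = £700.74
Total: £10096.00 + £700.74 = £10796.74

£10796.74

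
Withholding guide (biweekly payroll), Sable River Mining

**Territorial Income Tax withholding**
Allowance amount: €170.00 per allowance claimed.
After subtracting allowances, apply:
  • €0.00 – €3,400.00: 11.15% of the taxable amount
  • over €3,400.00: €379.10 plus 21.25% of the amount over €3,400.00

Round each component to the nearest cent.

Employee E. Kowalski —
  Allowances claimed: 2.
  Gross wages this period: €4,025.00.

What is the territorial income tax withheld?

Territorial Income Tax: taxable = €4,025.00 − 2×€170.00 = €3,685.00
  €379.10 + 21.25% × (€3,685.00 − €3,400.00) = €379.10 + 21.25% × €285.00 = €439.66

€439.66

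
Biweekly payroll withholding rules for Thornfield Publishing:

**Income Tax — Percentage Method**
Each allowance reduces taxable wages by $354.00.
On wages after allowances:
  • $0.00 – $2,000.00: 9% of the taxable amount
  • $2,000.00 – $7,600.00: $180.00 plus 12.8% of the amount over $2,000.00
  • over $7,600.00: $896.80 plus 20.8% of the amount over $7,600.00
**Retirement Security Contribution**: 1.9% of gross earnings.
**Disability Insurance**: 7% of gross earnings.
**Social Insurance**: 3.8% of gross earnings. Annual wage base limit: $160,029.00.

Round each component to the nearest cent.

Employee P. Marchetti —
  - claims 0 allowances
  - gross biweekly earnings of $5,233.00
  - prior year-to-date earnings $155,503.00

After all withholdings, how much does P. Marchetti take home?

Income Tax: taxable = $5,233.00
  $180.00 + 12.8% × ($5,233.00 − $2,000.00) = $180.00 + 12.8% × $3,233.00 = $593.82
Retirement Security Contribution: 1.9% × $5,233.00 = $99.43
Disability Insurance: 7% × $5,233.00 = $366.31
Social Insurance: cap $160,029.00 − YTD $155,503.00 = $4,526.00 subject; 3.8% × $4,526.00 = $171.99
Total withheld: $593.82 + $99.43 + $366.31 + $171.99 = $1,231.55
Net pay: $5,233.00 − $1,231.55 = $4,001.45

$4,001.45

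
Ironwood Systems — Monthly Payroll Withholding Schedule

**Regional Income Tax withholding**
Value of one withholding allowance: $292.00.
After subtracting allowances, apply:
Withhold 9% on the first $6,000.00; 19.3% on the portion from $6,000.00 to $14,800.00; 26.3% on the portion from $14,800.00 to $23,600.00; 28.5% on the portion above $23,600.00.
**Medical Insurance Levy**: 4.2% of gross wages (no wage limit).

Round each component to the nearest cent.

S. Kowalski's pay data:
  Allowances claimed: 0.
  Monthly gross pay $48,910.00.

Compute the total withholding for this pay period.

$13,820.37

Regional Income Tax: taxable = $48,910.00
  $4,552.80 + 28.5% × ($48,910.00 − $23,600.00) = $4,552.80 + 28.5% × $25,310.00 = $11,766.15
Medical Insurance Levy: 4.2% × $48,910.00 = $2,054.22
Total: $11,766.15 + $2,054.22 = $13,820.37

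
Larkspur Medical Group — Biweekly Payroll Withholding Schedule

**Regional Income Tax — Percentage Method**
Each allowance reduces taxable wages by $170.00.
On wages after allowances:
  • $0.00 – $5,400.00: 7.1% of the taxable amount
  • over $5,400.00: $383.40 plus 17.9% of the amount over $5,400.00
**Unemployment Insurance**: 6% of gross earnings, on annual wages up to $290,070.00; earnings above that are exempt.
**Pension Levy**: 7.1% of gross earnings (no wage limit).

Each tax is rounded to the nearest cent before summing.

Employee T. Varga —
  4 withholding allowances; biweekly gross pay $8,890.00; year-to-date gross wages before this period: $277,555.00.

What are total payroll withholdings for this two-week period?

Regional Income Tax: taxable = $8,890.00 − 4×$170.00 = $8,210.00
  $383.40 + 17.9% × ($8,210.00 − $5,400.00) = $383.40 + 17.9% × $2,810.00 = $886.39
Unemployment Insurance: 6% × $8,890.00 = $533.40
Pension Levy: 7.1% × $8,890.00 = $631.19
Total: $886.39 + $533.40 + $631.19 = $2,050.98

$2,050.98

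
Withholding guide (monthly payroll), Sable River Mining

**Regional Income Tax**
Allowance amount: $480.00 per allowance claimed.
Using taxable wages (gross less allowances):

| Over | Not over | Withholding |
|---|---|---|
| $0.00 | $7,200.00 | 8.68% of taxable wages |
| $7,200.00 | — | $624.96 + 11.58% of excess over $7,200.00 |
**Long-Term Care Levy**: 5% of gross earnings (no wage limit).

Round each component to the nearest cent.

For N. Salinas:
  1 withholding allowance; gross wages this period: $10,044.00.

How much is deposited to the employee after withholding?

Regional Income Tax: taxable = $10,044.00 − 1×$480.00 = $9,564.00
  $624.96 + 11.58% × ($9,564.00 − $7,200.00) = $624.96 + 11.58% × $2,364.00 = $898.71
Long-Term Care Levy: 5% × $10,044.00 = $502.20
Total withheld: $898.71 + $502.20 = $1,400.91
Net pay: $10,044.00 − $1,400.91 = $8,643.09

$8,643.09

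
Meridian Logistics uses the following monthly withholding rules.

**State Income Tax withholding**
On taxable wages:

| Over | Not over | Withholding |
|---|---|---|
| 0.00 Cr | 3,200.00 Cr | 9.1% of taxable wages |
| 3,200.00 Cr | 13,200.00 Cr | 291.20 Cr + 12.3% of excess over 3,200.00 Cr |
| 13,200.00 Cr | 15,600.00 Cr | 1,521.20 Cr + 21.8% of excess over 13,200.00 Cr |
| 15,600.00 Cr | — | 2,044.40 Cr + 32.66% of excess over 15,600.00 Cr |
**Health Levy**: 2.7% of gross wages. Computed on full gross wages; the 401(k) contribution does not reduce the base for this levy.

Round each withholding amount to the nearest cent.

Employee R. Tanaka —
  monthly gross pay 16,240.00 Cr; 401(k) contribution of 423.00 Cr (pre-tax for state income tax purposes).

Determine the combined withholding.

2,553.75 Cr

State Income Tax: taxable = 16,240.00 Cr − 423.00 Cr = 15,817.00 Cr
  2,044.40 Cr + 32.66% × (15,817.00 Cr − 15,600.00 Cr) = 2,044.40 Cr + 32.66% × 217.00 Cr = 2,115.27 Cr
Health Levy: 2.7% × 16,240.00 Cr = 438.48 Cr
Total: 2,115.27 Cr + 438.48 Cr = 2,553.75 Cr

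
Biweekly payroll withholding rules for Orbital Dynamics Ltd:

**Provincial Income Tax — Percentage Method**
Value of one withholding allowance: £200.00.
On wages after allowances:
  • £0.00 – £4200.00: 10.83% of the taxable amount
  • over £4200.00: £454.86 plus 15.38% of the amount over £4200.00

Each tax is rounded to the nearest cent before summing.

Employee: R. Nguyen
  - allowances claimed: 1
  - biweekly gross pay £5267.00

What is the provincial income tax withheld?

£588.20

Provincial Income Tax: taxable = £5267.00 − 1×£200.00 = £5067.00
  £454.86 + 15.38% × (£5067.00 − £4200.00) = £454.86 + 15.38% × £867.00 = £588.20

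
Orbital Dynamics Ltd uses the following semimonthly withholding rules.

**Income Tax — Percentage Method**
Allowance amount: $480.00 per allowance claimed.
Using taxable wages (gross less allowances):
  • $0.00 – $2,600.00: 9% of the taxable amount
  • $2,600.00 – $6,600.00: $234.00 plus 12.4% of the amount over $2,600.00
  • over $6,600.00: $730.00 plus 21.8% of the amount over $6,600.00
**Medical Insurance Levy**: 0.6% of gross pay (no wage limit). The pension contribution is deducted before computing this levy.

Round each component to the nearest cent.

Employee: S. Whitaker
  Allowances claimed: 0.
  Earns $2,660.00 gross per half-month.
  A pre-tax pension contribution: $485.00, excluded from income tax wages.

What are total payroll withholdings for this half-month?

$208.80

Income Tax: taxable = $2,660.00 − $485.00 = $2,175.00
  9% × $2,175.00 = $195.75
Medical Insurance Levy: 0.6% × $2,175.00 = $13.05
Total: $195.75 + $13.05 = $208.80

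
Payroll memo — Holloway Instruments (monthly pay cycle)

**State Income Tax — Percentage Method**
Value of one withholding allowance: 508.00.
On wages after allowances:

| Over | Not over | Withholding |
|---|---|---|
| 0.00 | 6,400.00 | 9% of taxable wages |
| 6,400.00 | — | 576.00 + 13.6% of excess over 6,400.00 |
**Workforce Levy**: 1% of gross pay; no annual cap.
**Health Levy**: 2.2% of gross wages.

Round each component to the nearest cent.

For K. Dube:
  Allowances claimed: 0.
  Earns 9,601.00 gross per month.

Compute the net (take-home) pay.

State Income Tax: taxable = 9,601.00
  576.00 + 13.6% × (9,601.00 − 6,400.00) = 576.00 + 13.6% × 3,201.00 = 1,011.34
Workforce Levy: 1% × 9,601.00 = 96.01
Health Levy: 2.2% × 9,601.00 = 211.22
Total withheld: 1,011.34 + 96.01 + 211.22 = 1,318.57
Net pay: 9,601.00 − 1,318.57 = 8,282.43

8,282.43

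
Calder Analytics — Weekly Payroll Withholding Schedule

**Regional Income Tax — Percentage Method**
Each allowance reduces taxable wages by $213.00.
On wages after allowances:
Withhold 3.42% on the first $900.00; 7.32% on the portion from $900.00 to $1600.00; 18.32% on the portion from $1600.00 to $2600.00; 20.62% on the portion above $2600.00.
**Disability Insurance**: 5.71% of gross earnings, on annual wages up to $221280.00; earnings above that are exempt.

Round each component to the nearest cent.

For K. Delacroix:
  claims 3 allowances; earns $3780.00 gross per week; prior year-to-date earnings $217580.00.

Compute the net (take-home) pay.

$3191.96

Regional Income Tax: taxable = $3780.00 − 3×$213.00 = $3141.00
  $265.22 + 20.62% × ($3141.00 − $2600.00) = $265.22 + 20.62% × $541.00 = $376.77
Disability Insurance: cap $221280.00 − YTD $217580.00 = $3700.00 subject; 5.71% × $3700.00 = $211.27
Total withheld: $376.77 + $211.27 = $588.04
Net pay: $3780.00 − $588.04 = $3191.96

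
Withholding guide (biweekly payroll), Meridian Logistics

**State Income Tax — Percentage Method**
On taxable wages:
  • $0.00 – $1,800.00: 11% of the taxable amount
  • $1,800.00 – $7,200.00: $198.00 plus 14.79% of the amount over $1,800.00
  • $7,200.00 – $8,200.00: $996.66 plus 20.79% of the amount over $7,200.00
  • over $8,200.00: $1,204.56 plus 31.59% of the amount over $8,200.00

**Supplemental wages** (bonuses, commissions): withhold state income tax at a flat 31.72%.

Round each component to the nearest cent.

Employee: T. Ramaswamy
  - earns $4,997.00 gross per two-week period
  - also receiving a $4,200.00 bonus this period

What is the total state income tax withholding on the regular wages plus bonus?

$2,003.08

State Income Tax: taxable = $4,997.00
  $198.00 + 14.79% × ($4,997.00 − $1,800.00) = $198.00 + 14.79% × $3,197.00 = $670.84
Supplemental (31.72% flat on bonus): 31.72% × $4,200.00 = $1,332.24
Total state income tax: $670.84 + $1,332.24 = $2,003.08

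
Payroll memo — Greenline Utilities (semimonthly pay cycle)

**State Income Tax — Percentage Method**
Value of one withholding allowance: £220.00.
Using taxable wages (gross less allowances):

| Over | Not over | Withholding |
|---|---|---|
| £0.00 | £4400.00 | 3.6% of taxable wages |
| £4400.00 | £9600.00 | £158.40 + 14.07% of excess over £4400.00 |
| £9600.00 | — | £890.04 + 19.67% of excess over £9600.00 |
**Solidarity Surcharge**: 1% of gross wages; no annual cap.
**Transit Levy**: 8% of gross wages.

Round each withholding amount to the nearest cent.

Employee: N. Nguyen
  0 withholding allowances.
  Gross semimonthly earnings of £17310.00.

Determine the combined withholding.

£3964.50

State Income Tax: taxable = £17310.00
  £890.04 + 19.67% × (£17310.00 − £9600.00) = £890.04 + 19.67% × £7710.00 = £2406.60
Solidarity Surcharge: 1% × £17310.00 = £173.10
Transit Levy: 8% × £17310.00 = £1384.80
Total: £2406.60 + £173.10 + £1384.80 = £3964.50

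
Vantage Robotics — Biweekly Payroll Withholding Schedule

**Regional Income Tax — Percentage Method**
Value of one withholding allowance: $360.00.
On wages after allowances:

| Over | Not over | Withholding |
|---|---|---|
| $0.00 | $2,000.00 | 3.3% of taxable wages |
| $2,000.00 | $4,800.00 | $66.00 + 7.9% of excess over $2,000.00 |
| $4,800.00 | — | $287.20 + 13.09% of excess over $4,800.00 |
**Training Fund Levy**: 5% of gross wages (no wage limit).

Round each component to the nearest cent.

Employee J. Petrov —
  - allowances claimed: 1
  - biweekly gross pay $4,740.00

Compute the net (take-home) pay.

$4,248.98

Regional Income Tax: taxable = $4,740.00 − 1×$360.00 = $4,380.00
  $66.00 + 7.9% × ($4,380.00 − $2,000.00) = $66.00 + 7.9% × $2,380.00 = $254.02
Training Fund Levy: 5% × $4,740.00 = $237.00
Total withheld: $254.02 + $237.00 = $491.02
Net pay: $4,740.00 − $491.02 = $4,248.98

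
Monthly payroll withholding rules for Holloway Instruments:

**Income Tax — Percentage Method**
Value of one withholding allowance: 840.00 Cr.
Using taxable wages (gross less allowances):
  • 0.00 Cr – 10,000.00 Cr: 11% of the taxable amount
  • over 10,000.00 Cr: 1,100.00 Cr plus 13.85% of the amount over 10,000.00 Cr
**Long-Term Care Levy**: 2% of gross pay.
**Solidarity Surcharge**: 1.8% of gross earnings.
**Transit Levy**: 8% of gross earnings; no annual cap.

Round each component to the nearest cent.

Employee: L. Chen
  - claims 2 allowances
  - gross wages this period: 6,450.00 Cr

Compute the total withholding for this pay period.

1,285.80 Cr

Income Tax: taxable = 6,450.00 Cr − 2×840.00 Cr = 4,770.00 Cr
  11% × 4,770.00 Cr = 524.70 Cr
Long-Term Care Levy: 2% × 6,450.00 Cr = 129.00 Cr
Solidarity Surcharge: 1.8% × 6,450.00 Cr = 116.10 Cr
Transit Levy: 8% × 6,450.00 Cr = 516.00 Cr
Total: 524.70 Cr + 129.00 Cr + 116.10 Cr + 516.00 Cr = 1,285.80 Cr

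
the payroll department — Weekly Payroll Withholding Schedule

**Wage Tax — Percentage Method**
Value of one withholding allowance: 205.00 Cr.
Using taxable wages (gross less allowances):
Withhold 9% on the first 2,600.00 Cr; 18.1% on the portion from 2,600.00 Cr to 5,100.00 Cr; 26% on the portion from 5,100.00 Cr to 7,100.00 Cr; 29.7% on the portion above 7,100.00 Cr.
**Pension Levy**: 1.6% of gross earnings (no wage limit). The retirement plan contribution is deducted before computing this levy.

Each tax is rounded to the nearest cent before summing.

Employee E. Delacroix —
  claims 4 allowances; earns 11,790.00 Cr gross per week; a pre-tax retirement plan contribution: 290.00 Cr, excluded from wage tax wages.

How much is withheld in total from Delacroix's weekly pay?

2,453.76 Cr

Wage Tax: taxable = 11,790.00 Cr − 290.00 Cr − 4×205.00 Cr = 10,680.00 Cr
  1,206.50 Cr + 29.7% × (10,680.00 Cr − 7,100.00 Cr) = 1,206.50 Cr + 29.7% × 3,580.00 Cr = 2,269.76 Cr
Pension Levy: 1.6% × 11,500.00 Cr = 184.00 Cr
Total: 2,269.76 Cr + 184.00 Cr = 2,453.76 Cr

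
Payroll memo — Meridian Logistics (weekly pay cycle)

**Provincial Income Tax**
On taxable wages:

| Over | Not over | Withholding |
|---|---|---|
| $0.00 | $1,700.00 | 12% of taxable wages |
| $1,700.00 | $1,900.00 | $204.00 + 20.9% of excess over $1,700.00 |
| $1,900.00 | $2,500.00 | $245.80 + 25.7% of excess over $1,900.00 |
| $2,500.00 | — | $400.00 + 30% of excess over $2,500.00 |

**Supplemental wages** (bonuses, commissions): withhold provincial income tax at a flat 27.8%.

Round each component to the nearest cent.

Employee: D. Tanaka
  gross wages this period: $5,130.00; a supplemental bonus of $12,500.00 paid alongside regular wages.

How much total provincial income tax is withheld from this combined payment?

Provincial Income Tax: taxable = $5,130.00
  $400.00 + 30% × ($5,130.00 − $2,500.00) = $400.00 + 30% × $2,630.00 = $1,189.00
Supplemental (27.8% flat on bonus): 27.8% × $12,500.00 = $3,475.00
Total provincial income tax: $1,189.00 + $3,475.00 = $4,664.00

$4,664.00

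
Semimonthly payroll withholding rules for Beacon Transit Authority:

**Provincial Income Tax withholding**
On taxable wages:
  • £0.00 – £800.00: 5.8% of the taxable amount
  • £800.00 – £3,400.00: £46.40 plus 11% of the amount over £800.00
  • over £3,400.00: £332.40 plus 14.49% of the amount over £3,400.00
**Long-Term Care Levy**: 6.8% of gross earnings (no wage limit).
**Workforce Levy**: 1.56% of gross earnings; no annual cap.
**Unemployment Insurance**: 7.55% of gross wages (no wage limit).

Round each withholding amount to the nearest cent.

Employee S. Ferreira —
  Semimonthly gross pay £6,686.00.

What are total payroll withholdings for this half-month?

Provincial Income Tax: taxable = £6,686.00
  £332.40 + 14.49% × (£6,686.00 − £3,400.00) = £332.40 + 14.49% × £3,286.00 = £808.54
Long-Term Care Levy: 6.8% × £6,686.00 = £454.65
Workforce Levy: 1.56% × £6,686.00 = £104.30
Unemployment Insurance: 7.55% × £6,686.00 = £504.79
Total: £808.54 + £454.65 + £104.30 + £504.79 = £1,872.28

£1,872.28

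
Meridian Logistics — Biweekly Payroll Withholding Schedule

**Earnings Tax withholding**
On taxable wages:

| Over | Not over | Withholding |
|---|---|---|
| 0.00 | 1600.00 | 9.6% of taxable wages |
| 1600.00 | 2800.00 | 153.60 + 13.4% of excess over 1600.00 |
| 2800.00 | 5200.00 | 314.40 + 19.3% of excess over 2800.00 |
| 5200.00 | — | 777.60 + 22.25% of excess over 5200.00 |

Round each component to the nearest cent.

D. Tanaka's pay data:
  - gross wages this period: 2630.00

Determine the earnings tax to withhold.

Earnings Tax: taxable = 2630.00
  153.60 + 13.4% × (2630.00 − 1600.00) = 153.60 + 13.4% × 1030.00 = 291.62

291.62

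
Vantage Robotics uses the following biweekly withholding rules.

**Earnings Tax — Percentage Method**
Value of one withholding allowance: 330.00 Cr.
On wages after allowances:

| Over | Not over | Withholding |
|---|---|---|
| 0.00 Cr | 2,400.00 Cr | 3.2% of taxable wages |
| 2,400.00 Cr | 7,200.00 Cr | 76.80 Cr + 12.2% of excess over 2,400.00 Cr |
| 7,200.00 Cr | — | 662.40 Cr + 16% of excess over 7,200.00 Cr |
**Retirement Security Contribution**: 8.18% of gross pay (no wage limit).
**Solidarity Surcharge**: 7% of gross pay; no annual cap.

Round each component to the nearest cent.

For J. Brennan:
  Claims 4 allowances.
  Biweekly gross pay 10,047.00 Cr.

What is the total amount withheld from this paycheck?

Earnings Tax: taxable = 10,047.00 Cr − 4×330.00 Cr = 8,727.00 Cr
  662.40 Cr + 16% × (8,727.00 Cr − 7,200.00 Cr) = 662.40 Cr + 16% × 1,527.00 Cr = 906.72 Cr
Retirement Security Contribution: 8.18% × 10,047.00 Cr = 821.84 Cr
Solidarity Surcharge: 7% × 10,047.00 Cr = 703.29 Cr
Total: 906.72 Cr + 821.84 Cr + 703.29 Cr = 2,431.85 Cr

2,431.85 Cr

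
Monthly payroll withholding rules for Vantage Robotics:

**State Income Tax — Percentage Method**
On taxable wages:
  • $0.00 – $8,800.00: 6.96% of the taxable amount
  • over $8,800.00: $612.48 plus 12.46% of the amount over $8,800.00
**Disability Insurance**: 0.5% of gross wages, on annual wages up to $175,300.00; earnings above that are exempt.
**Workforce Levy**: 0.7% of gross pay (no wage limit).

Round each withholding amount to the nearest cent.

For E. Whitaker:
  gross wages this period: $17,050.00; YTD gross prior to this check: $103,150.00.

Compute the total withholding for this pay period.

State Income Tax: taxable = $17,050.00
  $612.48 + 12.46% × ($17,050.00 − $8,800.00) = $612.48 + 12.46% × $8,250.00 = $1,640.43
Disability Insurance: 0.5% × $17,050.00 = $85.25
Workforce Levy: 0.7% × $17,050.00 = $119.35
Total: $1,640.43 + $85.25 + $119.35 = $1,845.03

$1,845.03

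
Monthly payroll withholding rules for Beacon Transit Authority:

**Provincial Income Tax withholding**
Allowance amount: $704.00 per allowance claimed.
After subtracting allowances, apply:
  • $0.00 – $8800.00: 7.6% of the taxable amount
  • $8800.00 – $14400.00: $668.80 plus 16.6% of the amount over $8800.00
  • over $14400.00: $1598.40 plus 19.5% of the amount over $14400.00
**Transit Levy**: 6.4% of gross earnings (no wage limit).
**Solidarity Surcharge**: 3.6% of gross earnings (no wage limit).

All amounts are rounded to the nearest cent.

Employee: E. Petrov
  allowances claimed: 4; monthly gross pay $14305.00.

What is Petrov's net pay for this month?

$11759.33

Provincial Income Tax: taxable = $14305.00 − 4×$704.00 = $11489.00
  $668.80 + 16.6% × ($11489.00 − $8800.00) = $668.80 + 16.6% × $2689.00 = $1115.17
Transit Levy: 6.4% × $14305.00 = $915.52
Solidarity Surcharge: 3.6% × $14305.00 = $514.98
Total withheld: $1115.17 + $915.52 + $514.98 = $2545.67
Net pay: $14305.00 − $2545.67 = $11759.33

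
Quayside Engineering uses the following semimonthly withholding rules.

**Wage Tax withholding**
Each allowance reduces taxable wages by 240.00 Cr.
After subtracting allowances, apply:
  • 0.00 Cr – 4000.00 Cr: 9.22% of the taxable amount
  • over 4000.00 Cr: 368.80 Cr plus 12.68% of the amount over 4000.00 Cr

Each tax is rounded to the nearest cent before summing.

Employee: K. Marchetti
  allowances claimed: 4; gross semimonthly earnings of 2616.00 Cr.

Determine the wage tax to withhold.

152.68 Cr

Wage Tax: taxable = 2616.00 Cr − 4×240.00 Cr = 1656.00 Cr
  9.22% × 1656.00 Cr = 152.68 Cr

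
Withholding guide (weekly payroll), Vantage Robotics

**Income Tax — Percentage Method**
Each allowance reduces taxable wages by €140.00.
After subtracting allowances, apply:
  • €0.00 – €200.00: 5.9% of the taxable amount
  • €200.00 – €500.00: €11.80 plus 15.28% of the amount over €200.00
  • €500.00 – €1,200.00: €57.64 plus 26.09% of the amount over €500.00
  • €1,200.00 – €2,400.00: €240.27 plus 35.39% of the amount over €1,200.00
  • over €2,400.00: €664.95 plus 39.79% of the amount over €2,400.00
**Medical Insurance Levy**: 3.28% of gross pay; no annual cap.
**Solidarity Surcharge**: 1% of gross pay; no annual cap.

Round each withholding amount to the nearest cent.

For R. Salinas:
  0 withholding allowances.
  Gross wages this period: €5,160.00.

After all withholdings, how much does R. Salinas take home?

Income Tax: taxable = €5,160.00
  €664.95 + 39.79% × (€5,160.00 − €2,400.00) = €664.95 + 39.79% × €2,760.00 = €1,763.15
Medical Insurance Levy: 3.28% × €5,160.00 = €169.25
Solidarity Surcharge: 1% × €5,160.00 = €51.60
Total withheld: €1,763.15 + €169.25 + €51.60 = €1,984.00
Net pay: €5,160.00 − €1,984.00 = €3,176.00

€3,176.00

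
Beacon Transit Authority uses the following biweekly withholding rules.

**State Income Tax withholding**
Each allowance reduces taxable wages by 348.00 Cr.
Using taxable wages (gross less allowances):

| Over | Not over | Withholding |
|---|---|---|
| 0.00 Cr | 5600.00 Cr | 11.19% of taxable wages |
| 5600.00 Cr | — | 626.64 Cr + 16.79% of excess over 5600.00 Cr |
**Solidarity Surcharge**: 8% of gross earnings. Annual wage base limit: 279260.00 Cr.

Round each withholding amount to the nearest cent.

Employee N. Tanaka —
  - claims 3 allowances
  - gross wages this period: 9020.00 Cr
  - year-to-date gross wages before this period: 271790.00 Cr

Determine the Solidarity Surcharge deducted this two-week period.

597.60 Cr

Solidarity Surcharge: cap 279260.00 Cr − YTD 271790.00 Cr = 7470.00 Cr subject; 8% × 7470.00 Cr = 597.60 Cr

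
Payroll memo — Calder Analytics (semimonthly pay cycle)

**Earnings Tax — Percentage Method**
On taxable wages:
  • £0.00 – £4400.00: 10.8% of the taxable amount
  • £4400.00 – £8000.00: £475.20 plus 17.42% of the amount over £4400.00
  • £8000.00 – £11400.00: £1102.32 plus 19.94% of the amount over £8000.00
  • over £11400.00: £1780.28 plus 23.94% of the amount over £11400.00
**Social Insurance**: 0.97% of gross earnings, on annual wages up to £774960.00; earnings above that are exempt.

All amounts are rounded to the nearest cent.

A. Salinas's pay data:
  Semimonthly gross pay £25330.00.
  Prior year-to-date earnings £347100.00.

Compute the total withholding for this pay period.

£5360.82

Earnings Tax: taxable = £25330.00
  £1780.28 + 23.94% × (£25330.00 − £11400.00) = £1780.28 + 23.94% × £13930.00 = £5115.12
Social Insurance: 0.97% × £25330.00 = £245.70
Total: £5115.12 + £245.70 = £5360.82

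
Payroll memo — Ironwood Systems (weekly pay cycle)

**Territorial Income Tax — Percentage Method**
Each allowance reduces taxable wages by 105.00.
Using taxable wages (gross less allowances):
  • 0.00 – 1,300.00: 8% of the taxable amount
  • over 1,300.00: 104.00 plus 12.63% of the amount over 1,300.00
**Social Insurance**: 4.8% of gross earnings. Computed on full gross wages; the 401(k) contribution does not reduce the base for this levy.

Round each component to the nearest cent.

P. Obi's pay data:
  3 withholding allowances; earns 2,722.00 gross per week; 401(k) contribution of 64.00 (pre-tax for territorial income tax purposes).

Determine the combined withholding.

Territorial Income Tax: taxable = 2,722.00 − 64.00 − 3×105.00 = 2,343.00
  104.00 + 12.63% × (2,343.00 − 1,300.00) = 104.00 + 12.63% × 1,043.00 = 235.73
Social Insurance: 4.8% × 2,722.00 = 130.66
Total: 235.73 + 130.66 = 366.39

366.39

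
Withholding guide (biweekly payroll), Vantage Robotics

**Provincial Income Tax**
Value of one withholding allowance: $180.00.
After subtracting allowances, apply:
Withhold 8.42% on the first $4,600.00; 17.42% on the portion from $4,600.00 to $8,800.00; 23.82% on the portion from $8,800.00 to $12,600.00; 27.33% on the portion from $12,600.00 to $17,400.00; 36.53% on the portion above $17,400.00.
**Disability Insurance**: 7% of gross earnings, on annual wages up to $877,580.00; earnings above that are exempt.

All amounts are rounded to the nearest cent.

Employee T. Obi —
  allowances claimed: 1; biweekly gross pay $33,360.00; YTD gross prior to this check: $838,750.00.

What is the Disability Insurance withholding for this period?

$2,335.20

Disability Insurance: 7% × $33,360.00 = $2,335.20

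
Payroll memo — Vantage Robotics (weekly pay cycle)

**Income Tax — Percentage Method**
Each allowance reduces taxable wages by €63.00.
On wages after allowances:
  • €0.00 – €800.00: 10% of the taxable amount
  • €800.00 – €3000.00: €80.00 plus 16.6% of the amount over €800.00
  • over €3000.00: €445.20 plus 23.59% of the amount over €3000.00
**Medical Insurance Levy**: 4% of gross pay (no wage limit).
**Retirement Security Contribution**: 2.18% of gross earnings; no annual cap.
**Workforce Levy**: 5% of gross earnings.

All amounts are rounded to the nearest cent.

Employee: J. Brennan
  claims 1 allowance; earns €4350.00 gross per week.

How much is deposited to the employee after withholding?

€3114.87

Income Tax: taxable = €4350.00 − 1×€63.00 = €4287.00
  €445.20 + 23.59% × (€4287.00 − €3000.00) = €445.20 + 23.59% × €1287.00 = €748.80
Medical Insurance Levy: 4% × €4350.00 = €174.00
Retirement Security Contribution: 2.18% × €4350.00 = €94.83
Workforce Levy: 5% × €4350.00 = €217.50
Total withheld: €748.80 + €174.00 + €94.83 + €217.50 = €1235.13
Net pay: €4350.00 − €1235.13 = €3114.87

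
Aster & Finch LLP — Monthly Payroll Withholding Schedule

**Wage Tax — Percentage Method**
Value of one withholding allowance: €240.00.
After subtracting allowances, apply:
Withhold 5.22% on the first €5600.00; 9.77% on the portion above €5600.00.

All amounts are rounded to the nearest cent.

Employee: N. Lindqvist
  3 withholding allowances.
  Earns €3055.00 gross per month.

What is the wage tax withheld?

€121.89

Wage Tax: taxable = €3055.00 − 3×€240.00 = €2335.00
  5.22% × €2335.00 = €121.89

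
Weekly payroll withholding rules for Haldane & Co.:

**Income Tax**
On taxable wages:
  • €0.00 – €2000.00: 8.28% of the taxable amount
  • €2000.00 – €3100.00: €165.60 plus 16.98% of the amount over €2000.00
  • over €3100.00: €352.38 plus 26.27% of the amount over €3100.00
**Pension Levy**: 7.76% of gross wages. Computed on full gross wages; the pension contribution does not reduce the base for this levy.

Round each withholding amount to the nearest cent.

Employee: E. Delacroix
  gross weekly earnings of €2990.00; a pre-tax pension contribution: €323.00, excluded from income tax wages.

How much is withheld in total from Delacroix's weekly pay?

Income Tax: taxable = €2990.00 − €323.00 = €2667.00
  €165.60 + 16.98% × (€2667.00 − €2000.00) = €165.60 + 16.98% × €667.00 = €278.86
Pension Levy: 7.76% × €2990.00 = €232.02
Total: €278.86 + €232.02 = €510.88

€510.88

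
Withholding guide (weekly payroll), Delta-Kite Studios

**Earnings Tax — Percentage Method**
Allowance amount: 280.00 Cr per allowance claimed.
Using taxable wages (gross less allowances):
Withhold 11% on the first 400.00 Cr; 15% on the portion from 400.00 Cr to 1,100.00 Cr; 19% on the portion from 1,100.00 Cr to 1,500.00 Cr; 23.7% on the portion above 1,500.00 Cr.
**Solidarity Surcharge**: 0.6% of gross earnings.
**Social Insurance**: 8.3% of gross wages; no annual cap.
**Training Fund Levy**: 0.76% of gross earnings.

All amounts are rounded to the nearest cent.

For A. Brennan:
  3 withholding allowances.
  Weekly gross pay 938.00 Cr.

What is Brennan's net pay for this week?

Earnings Tax: taxable = 938.00 Cr − 3×280.00 Cr = 98.00 Cr
  11% × 98.00 Cr = 10.78 Cr
Solidarity Surcharge: 0.6% × 938.00 Cr = 5.63 Cr
Social Insurance: 8.3% × 938.00 Cr = 77.85 Cr
Training Fund Levy: 0.76% × 938.00 Cr = 7.13 Cr
Total withheld: 10.78 Cr + 5.63 Cr + 77.85 Cr + 7.13 Cr = 101.39 Cr
Net pay: 938.00 Cr − 101.39 Cr = 836.61 Cr

836.61 Cr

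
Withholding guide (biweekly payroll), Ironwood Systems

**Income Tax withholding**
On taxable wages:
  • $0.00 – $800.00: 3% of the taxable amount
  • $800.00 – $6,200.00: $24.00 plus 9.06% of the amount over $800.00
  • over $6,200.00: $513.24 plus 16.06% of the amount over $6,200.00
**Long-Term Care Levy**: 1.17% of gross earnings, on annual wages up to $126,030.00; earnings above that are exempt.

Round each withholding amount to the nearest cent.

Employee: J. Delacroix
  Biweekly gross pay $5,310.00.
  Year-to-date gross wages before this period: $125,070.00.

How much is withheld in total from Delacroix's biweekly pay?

$443.84

Income Tax: taxable = $5,310.00
  $24.00 + 9.06% × ($5,310.00 − $800.00) = $24.00 + 9.06% × $4,510.00 = $432.61
Long-Term Care Levy: cap $126,030.00 − YTD $125,070.00 = $960.00 subject; 1.17% × $960.00 = $11.23
Total: $432.61 + $11.23 = $443.84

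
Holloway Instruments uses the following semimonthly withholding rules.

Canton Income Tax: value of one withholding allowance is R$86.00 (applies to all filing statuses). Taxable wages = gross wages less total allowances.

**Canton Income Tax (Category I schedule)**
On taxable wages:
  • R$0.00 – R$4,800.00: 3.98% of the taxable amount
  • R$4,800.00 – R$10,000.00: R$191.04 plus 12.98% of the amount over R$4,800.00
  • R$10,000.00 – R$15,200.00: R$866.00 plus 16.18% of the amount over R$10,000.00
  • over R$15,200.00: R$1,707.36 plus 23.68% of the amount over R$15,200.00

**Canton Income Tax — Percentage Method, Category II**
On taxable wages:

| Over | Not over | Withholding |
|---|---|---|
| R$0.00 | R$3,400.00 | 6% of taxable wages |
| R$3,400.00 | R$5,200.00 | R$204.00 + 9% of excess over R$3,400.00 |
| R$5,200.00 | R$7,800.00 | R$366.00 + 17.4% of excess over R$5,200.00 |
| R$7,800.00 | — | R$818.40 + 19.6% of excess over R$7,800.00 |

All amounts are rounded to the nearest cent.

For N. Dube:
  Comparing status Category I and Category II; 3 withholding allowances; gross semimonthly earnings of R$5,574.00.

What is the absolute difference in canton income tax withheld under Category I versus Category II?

R$128.16

Canton Income Tax (Category I): taxable = R$5,574.00 − 3×R$86.00 = R$5,316.00
  R$191.04 + 12.98% × (R$5,316.00 − R$4,800.00) = R$191.04 + 12.98% × R$516.00 = R$258.02
Canton Income Tax (Category II): taxable = R$5,574.00 − 3×R$86.00 = R$5,316.00
  R$366.00 + 17.4% × (R$5,316.00 − R$5,200.00) = R$366.00 + 17.4% × R$116.00 = R$386.18
Difference: |R$258.02 − R$386.18| = R$128.16 (higher under Category II)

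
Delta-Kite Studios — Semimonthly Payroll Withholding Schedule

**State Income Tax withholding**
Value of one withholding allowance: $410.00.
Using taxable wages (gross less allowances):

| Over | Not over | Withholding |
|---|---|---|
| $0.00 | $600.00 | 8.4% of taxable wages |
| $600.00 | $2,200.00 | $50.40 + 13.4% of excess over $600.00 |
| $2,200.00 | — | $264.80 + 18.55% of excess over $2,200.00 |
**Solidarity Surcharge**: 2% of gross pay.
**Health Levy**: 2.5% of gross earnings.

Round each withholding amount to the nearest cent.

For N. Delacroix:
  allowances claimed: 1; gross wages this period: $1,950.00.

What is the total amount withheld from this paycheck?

$264.11

State Income Tax: taxable = $1,950.00 − 1×$410.00 = $1,540.00
  $50.40 + 13.4% × ($1,540.00 − $600.00) = $50.40 + 13.4% × $940.00 = $176.36
Solidarity Surcharge: 2% × $1,950.00 = $39.00
Health Levy: 2.5% × $1,950.00 = $48.75
Total: $176.36 + $39.00 + $48.75 = $264.11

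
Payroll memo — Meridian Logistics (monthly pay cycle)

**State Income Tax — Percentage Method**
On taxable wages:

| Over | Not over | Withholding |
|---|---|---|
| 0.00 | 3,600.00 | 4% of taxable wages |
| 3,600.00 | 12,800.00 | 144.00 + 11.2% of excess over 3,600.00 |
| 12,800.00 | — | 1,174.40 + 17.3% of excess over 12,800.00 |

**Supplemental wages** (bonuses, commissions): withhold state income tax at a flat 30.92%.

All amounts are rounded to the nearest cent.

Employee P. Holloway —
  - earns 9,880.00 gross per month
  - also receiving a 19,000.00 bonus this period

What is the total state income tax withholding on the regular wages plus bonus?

6,722.16

State Income Tax: taxable = 9,880.00
  144.00 + 11.2% × (9,880.00 − 3,600.00) = 144.00 + 11.2% × 6,280.00 = 847.36
Supplemental (30.92% flat on bonus): 30.92% × 19,000.00 = 5,874.80
Total state income tax: 847.36 + 5,874.80 = 6,722.16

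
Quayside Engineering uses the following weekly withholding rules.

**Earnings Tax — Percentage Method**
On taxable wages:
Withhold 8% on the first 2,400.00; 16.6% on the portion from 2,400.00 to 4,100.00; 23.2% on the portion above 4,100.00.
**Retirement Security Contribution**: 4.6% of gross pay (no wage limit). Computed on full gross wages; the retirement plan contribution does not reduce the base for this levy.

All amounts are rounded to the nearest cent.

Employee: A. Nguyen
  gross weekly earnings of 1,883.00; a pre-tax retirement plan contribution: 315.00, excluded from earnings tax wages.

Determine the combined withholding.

Earnings Tax: taxable = 1,883.00 − 315.00 = 1,568.00
  8% × 1,568.00 = 125.44
Retirement Security Contribution: 4.6% × 1,883.00 = 86.62
Total: 125.44 + 86.62 = 212.06

212.06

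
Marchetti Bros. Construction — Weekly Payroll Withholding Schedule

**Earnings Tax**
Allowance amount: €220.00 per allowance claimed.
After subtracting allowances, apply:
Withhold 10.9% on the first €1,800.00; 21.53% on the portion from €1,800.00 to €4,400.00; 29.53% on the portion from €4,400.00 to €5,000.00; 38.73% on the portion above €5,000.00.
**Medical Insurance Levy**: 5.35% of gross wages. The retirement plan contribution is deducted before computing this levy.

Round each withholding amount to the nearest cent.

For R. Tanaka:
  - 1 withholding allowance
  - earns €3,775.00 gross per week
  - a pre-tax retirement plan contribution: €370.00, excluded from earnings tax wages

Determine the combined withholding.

€676.56

Earnings Tax: taxable = €3,775.00 − €370.00 − 1×€220.00 = €3,185.00
  €196.20 + 21.53% × (€3,185.00 − €1,800.00) = €196.20 + 21.53% × €1,385.00 = €494.39
Medical Insurance Levy: 5.35% × €3,405.00 = €182.17
Total: €494.39 + €182.17 = €676.56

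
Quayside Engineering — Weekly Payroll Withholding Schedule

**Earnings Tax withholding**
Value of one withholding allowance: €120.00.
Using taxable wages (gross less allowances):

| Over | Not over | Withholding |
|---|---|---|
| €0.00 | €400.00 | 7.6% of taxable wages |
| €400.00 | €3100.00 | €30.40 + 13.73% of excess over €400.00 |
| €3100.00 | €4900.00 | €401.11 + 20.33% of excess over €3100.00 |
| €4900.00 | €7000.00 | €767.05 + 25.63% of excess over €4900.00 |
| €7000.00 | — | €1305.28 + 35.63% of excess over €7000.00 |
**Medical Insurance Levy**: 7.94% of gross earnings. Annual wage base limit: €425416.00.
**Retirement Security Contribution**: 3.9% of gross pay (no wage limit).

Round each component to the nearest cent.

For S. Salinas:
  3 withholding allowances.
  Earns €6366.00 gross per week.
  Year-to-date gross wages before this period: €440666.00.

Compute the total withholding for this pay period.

Earnings Tax: taxable = €6366.00 − 3×€120.00 = €6006.00
  €767.05 + 25.63% × (€6006.00 − €4900.00) = €767.05 + 25.63% × €1106.00 = €1050.52
Medical Insurance Levy: YTD €440666.00 ≥ cap €425416.00 → €0.00
Retirement Security Contribution: 3.9% × €6366.00 = €248.27
Total: €1050.52 + €0.00 + €248.27 = €1298.79

€1298.79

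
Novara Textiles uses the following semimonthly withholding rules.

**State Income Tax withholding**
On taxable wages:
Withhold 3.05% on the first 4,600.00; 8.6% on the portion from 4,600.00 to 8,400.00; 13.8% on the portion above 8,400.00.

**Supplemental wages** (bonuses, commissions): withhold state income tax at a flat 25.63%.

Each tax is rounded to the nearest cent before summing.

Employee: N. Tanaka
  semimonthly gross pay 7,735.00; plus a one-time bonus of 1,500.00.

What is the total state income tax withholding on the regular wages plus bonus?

State Income Tax: taxable = 7,735.00
  140.30 + 8.6% × (7,735.00 − 4,600.00) = 140.30 + 8.6% × 3,135.00 = 409.91
Supplemental (25.63% flat on bonus): 25.63% × 1,500.00 = 384.45
Total state income tax: 409.91 + 384.45 = 794.36

794.36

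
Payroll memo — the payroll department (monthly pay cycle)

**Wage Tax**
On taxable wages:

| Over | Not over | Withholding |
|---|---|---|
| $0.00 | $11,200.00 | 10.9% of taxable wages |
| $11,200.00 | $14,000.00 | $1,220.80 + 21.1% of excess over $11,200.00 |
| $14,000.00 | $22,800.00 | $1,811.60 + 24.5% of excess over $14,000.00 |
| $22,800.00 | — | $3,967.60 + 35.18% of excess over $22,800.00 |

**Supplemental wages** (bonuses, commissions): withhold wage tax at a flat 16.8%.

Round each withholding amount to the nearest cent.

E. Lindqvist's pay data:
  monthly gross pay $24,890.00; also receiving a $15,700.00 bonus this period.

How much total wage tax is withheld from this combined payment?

Wage Tax: taxable = $24,890.00
  $3,967.60 + 35.18% × ($24,890.00 − $22,800.00) = $3,967.60 + 35.18% × $2,090.00 = $4,702.86
Supplemental (16.8% flat on bonus): 16.8% × $15,700.00 = $2,637.60
Total wage tax: $4,702.86 + $2,637.60 = $7,340.46

$7,340.46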